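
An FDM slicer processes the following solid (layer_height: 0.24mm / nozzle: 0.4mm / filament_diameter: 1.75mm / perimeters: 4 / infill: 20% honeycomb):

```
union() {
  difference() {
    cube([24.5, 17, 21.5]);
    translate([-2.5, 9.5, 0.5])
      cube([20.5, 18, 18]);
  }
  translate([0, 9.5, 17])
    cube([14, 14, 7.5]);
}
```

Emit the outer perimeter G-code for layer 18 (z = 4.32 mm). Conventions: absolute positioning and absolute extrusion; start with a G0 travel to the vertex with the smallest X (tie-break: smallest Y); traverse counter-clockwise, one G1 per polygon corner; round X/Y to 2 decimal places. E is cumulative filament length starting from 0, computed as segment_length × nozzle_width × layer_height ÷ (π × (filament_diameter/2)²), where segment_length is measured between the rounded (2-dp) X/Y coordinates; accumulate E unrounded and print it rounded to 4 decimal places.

At z = 4.32 mm: the 24.5×17 cube contributes its full rectangle; the cube at (-2.5, 9.5) (footprint 20.5×18) is included at this height; Subtracting the remaining from the first: starting from the 24.5×17 cube, the 20.5×18 cube at (-2.5, 9.5) partially overlaps it — only the 135.00 mm² overlap (of its 369.00 mm²) is removed, clipping the outline — 1 connected region; the cube at (0, 9.5) does not reach this height (z outside [17, 24.5]); Taking the union: only that combined region is present, so the union is just that shape — 1 connected region. The outline is a single polygon with 6 vertices. Extrusion per mm of travel: 0.4 × 0.24 / (π × 0.875²) = 0.039912. Accumulating E over each segment gives final E = 3.3127.

G0 X0.00 Y0.00 Z4.32
G1 X24.50 Y0.00 E0.9778
G1 X24.50 Y17.00 E1.6564
G1 X18.00 Y17.00 E1.9158
G1 X18.00 Y9.50 E2.2151
G1 X0.00 Y9.50 E2.9335
G1 X0.00 Y0.00 E3.3127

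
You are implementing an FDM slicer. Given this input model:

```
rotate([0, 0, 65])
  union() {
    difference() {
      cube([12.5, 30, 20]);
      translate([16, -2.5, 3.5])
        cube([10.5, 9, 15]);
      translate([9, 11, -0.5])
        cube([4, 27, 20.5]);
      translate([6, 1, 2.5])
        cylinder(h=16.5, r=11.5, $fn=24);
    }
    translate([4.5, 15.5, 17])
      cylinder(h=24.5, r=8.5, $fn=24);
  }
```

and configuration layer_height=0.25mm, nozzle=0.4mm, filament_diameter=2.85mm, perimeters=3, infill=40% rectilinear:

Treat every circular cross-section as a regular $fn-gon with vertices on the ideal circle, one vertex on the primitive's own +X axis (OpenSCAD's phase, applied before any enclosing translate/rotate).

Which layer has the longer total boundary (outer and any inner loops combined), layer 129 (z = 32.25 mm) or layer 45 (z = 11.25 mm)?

Layer 129 (z = 32.25): the cube is absent (z outside [0, 20]); the cube at (16, -2.5) does not reach this height (z outside [3.5, 18.5]); the cube at (9, 11) is absent (z outside [-0.5, 20]); the cylinder at (6, 1) is absent (z outside [2.5, 19]); Subtracting the remaining from the first: the first operand is absent here, so nothing remains; the r=8.5 cylinder at (4.5, 15.5) contributes a regular 24-gon of circumradius 8.5 (perimeter = 2·24·8.500·sin(180°/24) = 53.25 mm); Merging all regions: only the r=8.5 cylinder at (4.5, 15.5) is present, so the union is just that shape — boundary = 53.25 mm; (rotated 65° about Z; rotation is an isometry so areas/perimeters/island counts are preserved). So its perimeter = 53.25 mm. Layer 45 (z = 11.25): the cube is present — its section is the full 12.5×30 rectangle (perimeter 85.00 mm); the 10.5×9 cube at (16, -2.5) contributes its full rectangle (perimeter 39.00 mm); the cube at (9, 11) (footprint 4×27) is included at this height (perimeter 62.00 mm); the cylinder at (6, 1): section is a regular 24-gon, circumradius r=11.5 (perimeter = 2·24·11.500·sin(180°/24) = 72.05 mm); Taking the first minus the rest: starting from the 12.5×30 cube, the 10.5×9 cube at (16, -2.5) misses the remaining region (no effect); the 4×27 cube at (9, 11) partially overlaps it — only the 66.50 mm² overlap (of its 108.00 mm²) is removed, clipping the outline; the r=11.5 cylinder at (6, 1) partially overlaps it — only the 146.49 mm² overlap (of its 410.75 mm²) is removed, clipping the outline — boundary = 58.00 mm; the cylinder at (4.5, 15.5) does not reach this height (z outside [17, 41.5]); Merging all regions: only that combined region is present, so the union is just that shape — boundary = 58.00 mm; (whole slice rotated 65° about Z — lengths, areas and connectivity unchanged). So its perimeter = 58.00 mm. Layer 45 is larger (58.00 vs 53.25 mm).

layer 45 (z = 11.25 mm)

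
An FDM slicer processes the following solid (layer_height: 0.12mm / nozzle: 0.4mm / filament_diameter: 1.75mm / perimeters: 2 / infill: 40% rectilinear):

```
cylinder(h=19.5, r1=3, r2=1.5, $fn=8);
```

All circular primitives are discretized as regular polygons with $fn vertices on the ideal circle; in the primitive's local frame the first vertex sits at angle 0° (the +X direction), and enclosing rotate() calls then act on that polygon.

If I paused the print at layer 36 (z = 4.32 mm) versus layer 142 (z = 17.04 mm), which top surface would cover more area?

Layer 36 (z = 4.32): the cone (r1=3→r2=1.5) has section circumradius 2.668 here — a regular 8-gon (area = (8/2)·2.668²·sin(360°/8) = 20.13 mm²). So its area = 20.13 mm². Layer 142 (z = 17.04): the cone (r1=3→r2=1.5) has section circumradius 1.689 here — a regular 8-gon (area = (8/2)·1.689²·sin(360°/8) = 8.07 mm²). So its area = 8.07 mm². Layer 36 is larger (20.13 vs 8.07 mm²).

layer 36 (z = 4.32 mm)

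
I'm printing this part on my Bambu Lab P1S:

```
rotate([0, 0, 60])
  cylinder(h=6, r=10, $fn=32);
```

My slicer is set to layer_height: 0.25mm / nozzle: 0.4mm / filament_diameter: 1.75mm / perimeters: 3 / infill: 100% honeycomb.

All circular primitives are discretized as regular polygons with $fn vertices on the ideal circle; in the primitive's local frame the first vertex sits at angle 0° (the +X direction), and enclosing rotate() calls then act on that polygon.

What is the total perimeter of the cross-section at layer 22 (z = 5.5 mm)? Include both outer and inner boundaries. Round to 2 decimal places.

62.73 mm

At z = 5.5 mm: the cylinder: section is a regular 32-gon, circumradius r=10 (perimeter = 2·32·10.000·sin(180°/32) = 62.73 mm); (whole slice rotated 60° about Z — lengths, areas and connectivity unchanged). Overall, the cross-section is a single solid region. Total boundary length (outer) = 62.73 mm.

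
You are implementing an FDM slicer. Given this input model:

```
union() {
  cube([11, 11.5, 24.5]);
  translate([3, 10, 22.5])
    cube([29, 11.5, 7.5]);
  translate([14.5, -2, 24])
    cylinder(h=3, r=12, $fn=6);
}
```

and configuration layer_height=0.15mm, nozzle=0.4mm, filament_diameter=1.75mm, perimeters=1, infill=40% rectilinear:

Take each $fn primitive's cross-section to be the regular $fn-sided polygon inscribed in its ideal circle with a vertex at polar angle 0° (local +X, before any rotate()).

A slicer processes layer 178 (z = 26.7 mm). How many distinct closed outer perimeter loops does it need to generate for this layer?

2

At z = 26.7 mm: the cube is not intersected at this z (z outside [0, 24.5]); the cube at (3, 10) is present — its section is the full 29×11.5 rectangle; the r=12 cylinder at (14.5, -2) contributes a regular 6-gon of circumradius 12; Merging all regions: the 2 present regions are separate (no shared area or edge), so areas and boundary lengths simply add and each stays a separate island — 2 connected regions. The result has 2 disconnected regions.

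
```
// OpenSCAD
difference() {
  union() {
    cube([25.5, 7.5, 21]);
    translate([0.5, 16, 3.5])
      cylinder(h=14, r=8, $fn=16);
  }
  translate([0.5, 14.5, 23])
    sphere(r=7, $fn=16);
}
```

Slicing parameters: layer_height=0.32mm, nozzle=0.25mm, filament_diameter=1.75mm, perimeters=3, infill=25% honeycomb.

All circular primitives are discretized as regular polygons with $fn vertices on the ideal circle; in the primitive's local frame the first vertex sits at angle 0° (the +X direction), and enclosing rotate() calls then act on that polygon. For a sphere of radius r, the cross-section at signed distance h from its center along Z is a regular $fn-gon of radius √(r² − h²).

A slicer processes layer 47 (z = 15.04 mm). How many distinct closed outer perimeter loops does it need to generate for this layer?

2

At z = 15.04 mm: the 25.5×7.5 cube contributes its full rectangle; the cylinder at (0.5, 16): section is a regular 16-gon, circumradius r=8; Combining (union): the 2 present regions are separate (no shared area or edge), so areas and boundary lengths simply add and each stays a separate island — 2 connected regions; the sphere at (0.5, 14.5) is absent (|z−center|=7.960 > r=7); After the difference (first − rest): none of the subtracted shapes is present at this height, so that combined region is unchanged — 2 connected regions. The result has 2 disconnected regions.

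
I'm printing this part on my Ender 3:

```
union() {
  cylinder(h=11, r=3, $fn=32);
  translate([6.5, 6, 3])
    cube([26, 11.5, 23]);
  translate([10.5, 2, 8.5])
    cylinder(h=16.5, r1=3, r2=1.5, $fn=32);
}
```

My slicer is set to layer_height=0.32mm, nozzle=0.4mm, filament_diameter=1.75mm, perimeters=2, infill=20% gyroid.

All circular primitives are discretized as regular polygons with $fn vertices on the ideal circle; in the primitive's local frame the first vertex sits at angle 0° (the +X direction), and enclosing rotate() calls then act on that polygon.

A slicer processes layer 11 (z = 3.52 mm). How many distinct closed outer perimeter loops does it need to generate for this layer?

At z = 3.52 mm: the r=3 cylinder gives a regular 32-gon of circumradius 3 (constant along its height); the 26×11.5 cube at (6.5, 6) contributes its full rectangle; the cone at (10.5, 2) does not reach this height (z outside [8.5, 25]); Merging all regions: the 2 present regions are separate (no shared area or edge), so areas and boundary lengths simply add and each stays a separate island — 2 connected regions. The result has 2 disconnected regions.

2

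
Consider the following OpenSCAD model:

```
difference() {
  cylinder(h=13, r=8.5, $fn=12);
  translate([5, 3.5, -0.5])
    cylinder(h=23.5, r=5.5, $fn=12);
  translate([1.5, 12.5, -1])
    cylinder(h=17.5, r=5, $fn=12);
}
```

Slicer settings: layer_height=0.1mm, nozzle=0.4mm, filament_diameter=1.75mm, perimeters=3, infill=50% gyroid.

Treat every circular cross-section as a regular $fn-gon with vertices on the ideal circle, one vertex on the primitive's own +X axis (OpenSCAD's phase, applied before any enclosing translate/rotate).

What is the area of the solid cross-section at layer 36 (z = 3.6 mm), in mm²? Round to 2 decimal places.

At z = 3.6 mm: the r=8.5 cylinder gives a regular 12-gon of circumradius 8.5 (constant along its height) (area = (12/2)·8.500²·sin(360°/12) = 216.75 mm²); the r=5.5 cylinder at (5, 3.5) gives a regular 12-gon of circumradius 5.5 (constant along its height) (area = (12/2)·5.500²·sin(360°/12) = 90.75 mm²); the cylinder at (1.5, 12.5): section is a regular 12-gon, circumradius r=5 (area = (12/2)·5.000²·sin(360°/12) = 75.00 mm²); After the difference (first − rest): starting from the r=8.5 cylinder (216.75 mm²), the r=5.5 cylinder at (5, 3.5) partially overlaps it — only the 62.43 mm² overlap (of its 90.75 mm²) is removed, clipping the outline; the r=5 cylinder at (1.5, 12.5) partially overlaps it — only the 1.36 mm² overlap (of its 75.00 mm²) is removed, clipping the outline — area = 152.96 mm². Overall, the cross-section is a single solid region. Net area = 152.96 mm².

152.96 mm²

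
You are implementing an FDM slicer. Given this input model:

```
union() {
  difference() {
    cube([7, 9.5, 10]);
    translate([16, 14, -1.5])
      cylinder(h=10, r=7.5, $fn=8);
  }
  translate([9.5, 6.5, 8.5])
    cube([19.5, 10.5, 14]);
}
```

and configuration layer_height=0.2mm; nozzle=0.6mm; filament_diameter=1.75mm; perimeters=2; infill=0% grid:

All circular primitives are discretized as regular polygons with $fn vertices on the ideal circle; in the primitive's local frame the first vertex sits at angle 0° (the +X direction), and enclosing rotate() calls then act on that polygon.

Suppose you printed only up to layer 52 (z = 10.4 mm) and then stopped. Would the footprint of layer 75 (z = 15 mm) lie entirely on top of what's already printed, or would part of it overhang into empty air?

entirely on top

Compare the two slices. At z = 10.4: the cube is not intersected at this z (z outside [0, 10]); the cylinder at (16, 14) is absent (z outside [-1.5, 8.5]); Subtracting the remaining from the first: the first operand is absent here, so nothing remains; the cube at (9.5, 6.5) (footprint 19.5×10.5) is included at this height (area 204.75 mm²); Combining (union): only the 19.5×10.5 cube at (9.5, 6.5) is present, so the union is just that shape — area = 204.75 mm². At z = 15: the cube is absent (z outside [0, 10]); the cylinder at (16, 14) is absent (z outside [-1.5, 8.5]); After the difference (first − rest): the first operand is absent here, so nothing remains; the 19.5×10.5 cube at (9.5, 6.5) contributes its full rectangle (area 204.75 mm²); Merging all regions: only the 19.5×10.5 cube at (9.5, 6.5) is present, so the union is just that shape — area = 204.75 mm². Checking containment: the cross-section at z = 15 is a subset of the cross-section at z = 10.4.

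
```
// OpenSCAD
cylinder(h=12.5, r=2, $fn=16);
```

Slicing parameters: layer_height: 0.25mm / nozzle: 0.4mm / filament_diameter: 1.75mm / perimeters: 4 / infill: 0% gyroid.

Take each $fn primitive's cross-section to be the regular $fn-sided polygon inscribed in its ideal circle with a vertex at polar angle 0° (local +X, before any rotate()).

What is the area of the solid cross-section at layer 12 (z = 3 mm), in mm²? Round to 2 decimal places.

At z = 3 mm: the r=2 cylinder contributes a regular 16-gon of circumradius 2 (area = (16/2)·2.000²·sin(360°/16) = 12.25 mm²). Overall, the cross-section is a single solid region. Net area = 12.25 mm².

12.25 mm²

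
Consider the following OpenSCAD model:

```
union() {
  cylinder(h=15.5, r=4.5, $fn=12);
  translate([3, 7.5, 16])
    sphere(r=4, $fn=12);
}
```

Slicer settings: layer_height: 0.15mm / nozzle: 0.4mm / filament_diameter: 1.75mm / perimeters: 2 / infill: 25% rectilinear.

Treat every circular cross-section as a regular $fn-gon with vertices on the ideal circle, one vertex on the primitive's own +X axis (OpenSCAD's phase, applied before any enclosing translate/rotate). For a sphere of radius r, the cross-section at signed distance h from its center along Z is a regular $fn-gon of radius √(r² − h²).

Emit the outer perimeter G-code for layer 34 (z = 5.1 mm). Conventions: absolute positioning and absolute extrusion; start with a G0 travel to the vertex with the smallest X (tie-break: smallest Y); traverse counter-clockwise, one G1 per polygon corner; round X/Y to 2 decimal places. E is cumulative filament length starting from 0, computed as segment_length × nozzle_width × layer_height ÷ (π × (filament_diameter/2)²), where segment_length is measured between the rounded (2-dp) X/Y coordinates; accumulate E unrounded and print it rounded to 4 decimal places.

At z = 5.1 mm: the cylinder: section is a regular 12-gon, circumradius r=4.5; the sphere at (3, 7.5) does not reach this height (|z−center|=10.900 > r=4); Merging all regions: only the r=4.5 cylinder is present, so the union is just that shape — 1 connected region. The outline is a single polygon with 12 vertices. Extrusion per mm of travel: 0.4 × 0.15 / (π × 0.875²) = 0.024945. Accumulating E over each segment gives final E = 0.6975.

G0 X-4.50 Y0.00 Z5.10
G1 X-3.90 Y-2.25 E0.0581
G1 X-2.25 Y-3.90 E0.1163
G1 X0.00 Y-4.50 E0.1744
G1 X2.25 Y-3.90 E0.2325
G1 X3.90 Y-2.25 E0.2907
G1 X4.50 Y0.00 E0.3488
G1 X3.90 Y2.25 E0.4069
G1 X2.25 Y3.90 E0.4651
G1 X0.00 Y4.50 E0.5232
G1 X-2.25 Y3.90 E0.5812
G1 X-3.90 Y2.25 E0.6394
G1 X-4.50 Y0.00 E0.6975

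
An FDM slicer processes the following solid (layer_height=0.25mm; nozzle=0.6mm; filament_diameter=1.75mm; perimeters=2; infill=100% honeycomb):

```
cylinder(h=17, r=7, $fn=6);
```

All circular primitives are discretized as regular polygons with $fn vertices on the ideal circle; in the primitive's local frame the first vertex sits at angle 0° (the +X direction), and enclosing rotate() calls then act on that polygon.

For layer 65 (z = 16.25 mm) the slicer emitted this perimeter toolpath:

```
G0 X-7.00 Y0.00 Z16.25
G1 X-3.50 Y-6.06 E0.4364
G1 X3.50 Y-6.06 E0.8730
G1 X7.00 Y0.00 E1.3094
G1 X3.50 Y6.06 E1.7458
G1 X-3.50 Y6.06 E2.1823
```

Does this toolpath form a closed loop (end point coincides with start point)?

no

Start point (G0): (-7.00, 0.00). End point (last G1): the path does not return to the start — open.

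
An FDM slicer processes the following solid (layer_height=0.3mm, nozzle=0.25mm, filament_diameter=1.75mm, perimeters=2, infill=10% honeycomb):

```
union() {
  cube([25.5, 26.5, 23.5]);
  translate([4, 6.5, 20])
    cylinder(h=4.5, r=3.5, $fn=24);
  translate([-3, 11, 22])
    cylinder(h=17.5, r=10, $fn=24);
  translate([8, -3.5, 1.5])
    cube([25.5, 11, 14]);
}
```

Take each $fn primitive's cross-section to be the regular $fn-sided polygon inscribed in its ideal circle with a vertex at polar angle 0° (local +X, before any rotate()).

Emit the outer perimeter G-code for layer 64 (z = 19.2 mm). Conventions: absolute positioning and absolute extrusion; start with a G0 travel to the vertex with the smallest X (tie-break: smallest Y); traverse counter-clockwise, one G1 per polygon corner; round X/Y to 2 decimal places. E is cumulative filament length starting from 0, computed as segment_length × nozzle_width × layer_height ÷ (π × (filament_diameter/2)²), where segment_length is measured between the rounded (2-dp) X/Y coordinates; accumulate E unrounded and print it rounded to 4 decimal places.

G0 X0.00 Y0.00 Z19.20
G1 X25.50 Y0.00 E0.7951
G1 X25.50 Y26.50 E1.6214
G1 X0.00 Y26.50 E2.4166
G1 X0.00 Y0.00 E3.2429

At z = 19.2 mm: the cube is present — its section is the full 25.5×26.5 rectangle; the cylinder at (4, 6.5) is absent (z outside [20, 24.5]); the cylinder at (-3, 11) is absent (z outside [22, 39.5]); the cube at (8, -3.5) does not reach this height (z outside [1.5, 15.5]); Merging all regions: only the 25.5×26.5 cube is present, so the union is just that shape — 1 connected region. The outline is a single polygon with 4 vertices. Extrusion per mm of travel: 0.25 × 0.3 / (π × 0.875²) = 0.031181. Accumulating E over each segment gives final E = 3.2429.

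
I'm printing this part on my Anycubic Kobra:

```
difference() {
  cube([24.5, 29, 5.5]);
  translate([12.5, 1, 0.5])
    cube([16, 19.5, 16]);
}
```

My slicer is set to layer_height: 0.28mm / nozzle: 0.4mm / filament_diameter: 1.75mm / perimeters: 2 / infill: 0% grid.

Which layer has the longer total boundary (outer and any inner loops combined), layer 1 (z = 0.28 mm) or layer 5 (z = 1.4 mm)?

layer 5 (z = 1.4 mm)

Layer 1 (z = 0.28): the cube is present — its section is the full 24.5×29 rectangle (perimeter 107.00 mm); the cube at (12.5, 1) is not intersected at this z (z outside [0.5, 16.5]); After the difference (first − rest): none of the subtracted shapes is present at this height, so the 24.5×29 cube is unchanged — boundary = 107.00 mm. So its perimeter = 107.00 mm. Layer 5 (z = 1.4): the cube (footprint 24.5×29) is included at this height (perimeter 107.00 mm); the cube at (12.5, 1) (footprint 16×19.5) is included at this height (perimeter 71.00 mm); After the difference (first − rest): starting from the 24.5×29 cube, the 16×19.5 cube at (12.5, 1) partially overlaps it — only the 234.00 mm² overlap (of its 312.00 mm²) is removed, clipping the outline — boundary = 131.00 mm. So its perimeter = 131.00 mm. Layer 5 is larger (131.00 vs 107.00 mm).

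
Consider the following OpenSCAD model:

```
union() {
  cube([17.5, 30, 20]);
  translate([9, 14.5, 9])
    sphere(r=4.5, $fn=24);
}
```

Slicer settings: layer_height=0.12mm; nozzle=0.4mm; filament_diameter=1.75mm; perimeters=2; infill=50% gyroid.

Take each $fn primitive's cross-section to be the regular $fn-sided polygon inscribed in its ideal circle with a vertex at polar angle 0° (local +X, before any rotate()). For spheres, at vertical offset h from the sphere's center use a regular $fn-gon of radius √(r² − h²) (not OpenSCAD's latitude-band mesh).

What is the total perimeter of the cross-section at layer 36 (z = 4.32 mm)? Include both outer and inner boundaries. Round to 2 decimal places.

95.00 mm

At z = 4.32 mm: the cube (footprint 17.5×30) is included at this height (perimeter 95.00 mm); the sphere at (9, 14.5) is not intersected at this z (|z−center|=4.680 > r=4.5); Taking the union: only the 17.5×30 cube is present, so the union is just that shape — boundary = 95.00 mm. Overall, the cross-section is a single solid region. Total boundary length (outer) = 95.00 mm.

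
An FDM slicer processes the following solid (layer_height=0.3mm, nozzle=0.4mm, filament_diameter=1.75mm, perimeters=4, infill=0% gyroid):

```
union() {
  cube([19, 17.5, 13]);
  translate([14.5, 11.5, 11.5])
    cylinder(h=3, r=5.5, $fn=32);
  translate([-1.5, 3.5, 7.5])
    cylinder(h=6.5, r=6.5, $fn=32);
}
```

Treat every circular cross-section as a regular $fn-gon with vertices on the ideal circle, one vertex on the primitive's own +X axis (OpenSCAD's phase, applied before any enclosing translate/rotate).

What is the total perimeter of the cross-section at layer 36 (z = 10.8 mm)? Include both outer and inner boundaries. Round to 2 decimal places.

87.63 mm

At z = 10.8 mm: the cube is present — its section is the full 19×17.5 rectangle (perimeter 73.00 mm); the cylinder at (14.5, 11.5) is not intersected at this z (z outside [11.5, 14.5]); the r=6.5 cylinder at (-1.5, 3.5) gives a regular 32-gon of circumradius 6.5 (constant along its height) (perimeter = 2·32·6.500·sin(180°/32) = 40.78 mm); Taking the union: the regions partially overlap (shared area 39.60 mm²), so the edge portions inside another operand are dropped and the merged outline is re-measured after clipping — boundary = 87.63 mm. Overall, the cross-section is a single solid region. Total boundary length (outer) = 87.63 mm.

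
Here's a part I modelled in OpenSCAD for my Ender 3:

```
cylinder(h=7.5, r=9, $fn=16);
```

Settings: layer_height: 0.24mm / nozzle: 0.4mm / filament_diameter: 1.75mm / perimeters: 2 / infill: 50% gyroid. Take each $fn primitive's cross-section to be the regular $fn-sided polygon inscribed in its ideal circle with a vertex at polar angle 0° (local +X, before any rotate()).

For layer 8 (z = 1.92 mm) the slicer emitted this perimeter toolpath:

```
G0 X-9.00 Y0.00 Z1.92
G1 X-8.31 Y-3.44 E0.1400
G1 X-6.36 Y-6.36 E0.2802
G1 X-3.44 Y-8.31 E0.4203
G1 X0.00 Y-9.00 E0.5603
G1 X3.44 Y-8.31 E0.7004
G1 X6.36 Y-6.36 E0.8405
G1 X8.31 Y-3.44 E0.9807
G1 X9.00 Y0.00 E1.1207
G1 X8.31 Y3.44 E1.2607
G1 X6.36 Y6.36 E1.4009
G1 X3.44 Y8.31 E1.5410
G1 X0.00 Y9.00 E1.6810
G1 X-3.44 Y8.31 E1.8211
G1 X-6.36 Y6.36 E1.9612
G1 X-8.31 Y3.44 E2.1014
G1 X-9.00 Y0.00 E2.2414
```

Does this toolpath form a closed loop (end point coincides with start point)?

yes

Start point (G0): (-9.00, 0.00). End point (last G1): the path returns to the start — closed.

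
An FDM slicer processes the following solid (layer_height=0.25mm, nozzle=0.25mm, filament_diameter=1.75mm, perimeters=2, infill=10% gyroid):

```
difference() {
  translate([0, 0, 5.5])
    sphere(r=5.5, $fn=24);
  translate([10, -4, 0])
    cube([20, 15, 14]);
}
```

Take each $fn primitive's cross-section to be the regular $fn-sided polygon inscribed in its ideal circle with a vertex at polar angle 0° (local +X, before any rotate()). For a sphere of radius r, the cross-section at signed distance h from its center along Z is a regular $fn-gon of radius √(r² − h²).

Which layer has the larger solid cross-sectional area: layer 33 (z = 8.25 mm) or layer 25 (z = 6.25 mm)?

Layer 33 (z = 8.25): the r=5.5 sphere slices to a regular 24-gon of circumradius 4.763 (√(r²−h²) with h=2.75 from center) (area = (24/2)·4.763²·sin(360°/24) = 70.46 mm²); the cube at (10, -4) (footprint 20×15) is included at this height (area 300.00 mm²); After the difference (first − rest): starting from the r=5.5 sphere (70.46 mm²), the 20×15 cube at (10, -4) misses the remaining region (no effect) — area = 70.46 mm². So its area = 70.46 mm². Layer 25 (z = 6.25): the sphere: section is a regular 24-gon, circumradius = √(r²−h²) = √(5.5²−0.75²) = 5.449 (area = (24/2)·5.449²·sin(360°/24) = 92.20 mm²); the 20×15 cube at (10, -4) contributes its full rectangle (area 300.00 mm²); Subtracting the remaining from the first: starting from the r=5.5 sphere (92.20 mm²), the 20×15 cube at (10, -4) misses the remaining region (no effect) — area = 92.20 mm². So its area = 92.20 mm². Layer 25 is larger (92.20 vs 70.46 mm²).

layer 25 (z = 6.25 mm)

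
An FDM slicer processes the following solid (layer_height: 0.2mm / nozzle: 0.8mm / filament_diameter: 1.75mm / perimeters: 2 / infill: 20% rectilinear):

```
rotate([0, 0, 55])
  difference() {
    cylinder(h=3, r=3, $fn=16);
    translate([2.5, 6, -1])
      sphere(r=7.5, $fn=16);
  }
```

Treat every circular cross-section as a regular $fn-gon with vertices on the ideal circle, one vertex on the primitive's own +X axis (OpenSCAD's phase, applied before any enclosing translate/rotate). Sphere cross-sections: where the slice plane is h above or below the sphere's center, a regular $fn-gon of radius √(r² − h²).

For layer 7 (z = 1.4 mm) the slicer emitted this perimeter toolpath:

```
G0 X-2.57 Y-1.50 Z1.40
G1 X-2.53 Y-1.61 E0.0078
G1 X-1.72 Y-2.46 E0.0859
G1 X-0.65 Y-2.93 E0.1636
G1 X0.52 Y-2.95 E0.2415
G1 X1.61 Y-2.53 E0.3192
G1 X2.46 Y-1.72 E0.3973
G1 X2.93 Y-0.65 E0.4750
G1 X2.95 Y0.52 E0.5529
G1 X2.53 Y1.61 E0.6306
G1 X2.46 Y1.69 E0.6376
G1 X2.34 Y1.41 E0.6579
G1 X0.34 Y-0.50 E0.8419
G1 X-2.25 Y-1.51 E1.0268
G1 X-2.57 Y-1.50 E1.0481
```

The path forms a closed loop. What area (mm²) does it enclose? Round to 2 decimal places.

Apply the shoelace formula to the sequence of (X, Y) vertices; enclosed area = 11.96 mm².

11.96 mm²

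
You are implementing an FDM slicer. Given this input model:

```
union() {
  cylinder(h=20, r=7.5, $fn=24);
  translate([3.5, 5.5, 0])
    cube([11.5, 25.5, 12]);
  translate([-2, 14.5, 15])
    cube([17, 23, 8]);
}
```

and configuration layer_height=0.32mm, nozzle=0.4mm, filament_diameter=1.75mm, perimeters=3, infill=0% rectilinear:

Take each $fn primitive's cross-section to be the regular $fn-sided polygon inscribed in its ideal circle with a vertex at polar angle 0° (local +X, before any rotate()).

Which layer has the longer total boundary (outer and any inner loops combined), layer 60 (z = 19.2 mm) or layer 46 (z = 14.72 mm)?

Layer 60 (z = 19.2): the r=7.5 cylinder contributes a regular 24-gon of circumradius 7.5 (perimeter = 2·24·7.500·sin(180°/24) = 46.99 mm); the cube at (3.5, 5.5) is not intersected at this z (z outside [0, 12]); the cube at (-2, 14.5) is present — its section is the full 17×23 rectangle (perimeter 80.00 mm); Combining (union): the 2 present regions are separate (no shared area or edge), so areas and boundary lengths simply add and each stays a separate island — boundary = 126.99 mm. So its perimeter = 126.99 mm. Layer 46 (z = 14.72): the r=7.5 cylinder gives a regular 24-gon of circumradius 7.5 (constant along its height) (perimeter = 2·24·7.500·sin(180°/24) = 46.99 mm); the cube at (3.5, 5.5) does not reach this height (z outside [0, 12]); the cube at (-2, 14.5) does not reach this height (z outside [15, 23]); Combining (union): only the r=7.5 cylinder is present, so the union is just that shape — boundary = 46.99 mm. So its perimeter = 46.99 mm. Layer 60 is larger (126.99 vs 46.99 mm).

layer 60 (z = 19.2 mm)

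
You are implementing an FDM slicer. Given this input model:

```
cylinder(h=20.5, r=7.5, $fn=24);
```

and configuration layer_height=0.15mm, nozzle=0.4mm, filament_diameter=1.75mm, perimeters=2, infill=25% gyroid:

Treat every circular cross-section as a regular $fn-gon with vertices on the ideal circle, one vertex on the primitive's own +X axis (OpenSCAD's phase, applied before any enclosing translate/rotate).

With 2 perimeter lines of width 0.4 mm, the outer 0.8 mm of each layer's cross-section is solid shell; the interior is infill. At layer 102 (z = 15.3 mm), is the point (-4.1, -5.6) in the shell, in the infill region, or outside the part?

At z = 15.3 mm: the cylinder: section is a regular 24-gon, circumradius r=7.5. Overall, the cross-section is a single solid region. The nearest boundary edge runs (-5.30, -5.30)→(-3.75, -6.50); distance from the point to it = 0.50 mm. The point is inside the cross-section, 0.50 mm from the nearest boundary — within the 0.8 mm shell band (2 × 0.4).

shell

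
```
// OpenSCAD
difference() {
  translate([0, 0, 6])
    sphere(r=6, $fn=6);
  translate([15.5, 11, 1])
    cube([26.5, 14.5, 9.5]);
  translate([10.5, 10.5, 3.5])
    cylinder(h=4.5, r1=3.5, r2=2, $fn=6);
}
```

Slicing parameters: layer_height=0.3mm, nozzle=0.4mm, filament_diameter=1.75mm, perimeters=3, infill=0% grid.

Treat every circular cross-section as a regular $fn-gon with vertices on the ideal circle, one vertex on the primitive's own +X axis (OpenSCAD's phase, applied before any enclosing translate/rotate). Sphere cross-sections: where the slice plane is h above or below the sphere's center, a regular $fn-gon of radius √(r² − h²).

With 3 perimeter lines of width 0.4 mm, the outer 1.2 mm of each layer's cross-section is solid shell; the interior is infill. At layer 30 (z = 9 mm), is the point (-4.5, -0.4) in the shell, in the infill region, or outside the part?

shell

At z = 9 mm: the sphere: section is a regular 6-gon, circumradius = √(r²−h²) = √(6²−3²) = 5.196; the cube at (15.5, 11) is present — its section is the full 26.5×14.5 rectangle; the cone at (10.5, 10.5) is not intersected at this z (z outside [3.5, 8]); Subtracting the remaining from the first: starting from the r=6 sphere, the 26.5×14.5 cube at (15.5, 11) misses the remaining region (no effect) — 1 connected region. Overall, the cross-section is a single solid region. The nearest boundary edge runs (-2.60, -4.50)→(-5.20, 0.00); distance from the point to it = 0.40 mm. The point is inside the cross-section, 0.40 mm from the nearest boundary — within the 1.2 mm shell band (3 × 0.4).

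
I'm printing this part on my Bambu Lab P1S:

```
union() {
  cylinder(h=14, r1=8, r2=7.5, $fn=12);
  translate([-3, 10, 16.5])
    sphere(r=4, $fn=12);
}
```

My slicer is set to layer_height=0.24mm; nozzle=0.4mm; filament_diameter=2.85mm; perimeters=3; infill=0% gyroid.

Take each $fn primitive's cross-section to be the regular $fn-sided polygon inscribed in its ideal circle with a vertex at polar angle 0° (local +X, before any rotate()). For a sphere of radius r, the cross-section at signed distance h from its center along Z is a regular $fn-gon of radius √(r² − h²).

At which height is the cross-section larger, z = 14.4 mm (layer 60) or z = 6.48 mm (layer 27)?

Layer 60 (z = 14.4): the cone is not intersected at this z (z outside [0, 14]); the sphere at (-3, 10): section is a regular 12-gon, circumradius = √(r²−h²) = √(4²−2.1²) = 3.404 (area = (12/2)·3.404²·sin(360°/12) = 34.77 mm²); Merging all regions: only the r=4 sphere at (-3, 10) is present, so the union is just that shape — area = 34.77 mm². So its area = 34.77 mm². Layer 27 (z = 6.48): the cone (r1=8→r2=7.5) has section circumradius 7.769 here — a regular 12-gon (area = (12/2)·7.769²·sin(360°/12) = 181.05 mm²); the sphere at (-3, 10) does not reach this height (|z−center|=10.020 > r=4); Taking the union: only the cone is present, so the union is just that shape — area = 181.05 mm². So its area = 181.05 mm². Layer 27 is larger (181.05 vs 34.77 mm²).

layer 27 (z = 6.48 mm)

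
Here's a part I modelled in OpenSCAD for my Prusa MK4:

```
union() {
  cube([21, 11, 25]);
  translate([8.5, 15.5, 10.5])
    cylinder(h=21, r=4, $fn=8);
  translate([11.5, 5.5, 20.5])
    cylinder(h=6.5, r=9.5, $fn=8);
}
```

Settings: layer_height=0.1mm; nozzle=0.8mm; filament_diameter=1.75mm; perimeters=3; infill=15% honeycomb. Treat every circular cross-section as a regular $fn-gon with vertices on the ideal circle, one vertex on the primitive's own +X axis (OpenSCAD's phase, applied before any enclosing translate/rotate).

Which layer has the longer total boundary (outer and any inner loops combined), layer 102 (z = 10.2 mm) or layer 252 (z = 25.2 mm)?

Layer 102 (z = 10.2): the 21×11 cube contributes its full rectangle (perimeter 64.00 mm); the cylinder at (8.5, 15.5) is absent (z outside [10.5, 31.5]); the cylinder at (11.5, 5.5) does not reach this height (z outside [20.5, 27]); Merging all regions: only the 21×11 cube is present, so the union is just that shape — boundary = 64.00 mm. So its perimeter = 64.00 mm. Layer 252 (z = 25.2): the cube is absent (z outside [0, 25]); the r=4 cylinder at (8.5, 15.5) gives a regular 8-gon of circumradius 4 (constant along its height) (perimeter = 2·8·4.000·sin(180°/8) = 24.49 mm); the r=9.5 cylinder at (11.5, 5.5) contributes a regular 8-gon of circumradius 9.5 (perimeter = 2·8·9.500·sin(180°/8) = 58.17 mm); Combining (union): the regions partially overlap (shared area 10.47 mm²), so the edge portions inside another operand are dropped and the merged outline is re-measured after clipping — boundary = 67.50 mm. So its perimeter = 67.50 mm. Layer 252 is larger (67.50 vs 64.00 mm).

layer 252 (z = 25.2 mm)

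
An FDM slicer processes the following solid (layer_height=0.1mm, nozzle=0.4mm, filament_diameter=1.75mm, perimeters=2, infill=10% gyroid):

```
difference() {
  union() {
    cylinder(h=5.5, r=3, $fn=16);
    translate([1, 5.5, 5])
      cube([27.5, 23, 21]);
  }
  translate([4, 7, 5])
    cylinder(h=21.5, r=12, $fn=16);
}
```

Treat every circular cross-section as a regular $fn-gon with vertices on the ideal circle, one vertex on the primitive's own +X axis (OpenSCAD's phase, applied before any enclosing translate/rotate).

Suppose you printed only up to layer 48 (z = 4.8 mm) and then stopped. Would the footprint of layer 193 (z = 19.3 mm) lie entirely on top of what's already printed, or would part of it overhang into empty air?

Compare the two slices. At z = 4.8: the cylinder: section is a regular 16-gon, circumradius r=3 (area = (16/2)·3.000²·sin(360°/16) = 27.55 mm²); the cube at (1, 5.5) is absent (z outside [5, 26]); Combining (union): only the r=3 cylinder is present, so the union is just that shape — area = 27.55 mm²; the cylinder at (4, 7) does not reach this height (z outside [5, 26.5]); Taking the first minus the rest: none of the subtracted shapes is present at this height, so that combined region is unchanged — area = 27.55 mm². At z = 19.3: the cylinder is absent (z outside [0, 5.5]); the cube at (1, 5.5) is present — its section is the full 27.5×23 rectangle (area 632.50 mm²); Merging all regions: only the 27.5×23 cube at (1, 5.5) is present, so the union is just that shape — area = 632.50 mm²; the r=12 cylinder at (4, 7) gives a regular 16-gon of circumradius 12 (constant along its height) (area = (16/2)·12.000²·sin(360°/16) = 440.85 mm²); Taking the first minus the rest: starting from that combined region (632.50 mm²), the r=12 cylinder at (4, 7) partially overlaps it — only the 167.59 mm² overlap (of its 440.85 mm²) is removed, clipping the outline — area = 464.91 mm². Checking containment: at z = 19.3 the cross-section extends beyond the z = 4.8 cross-section by about 464.91 mm².

part overhangs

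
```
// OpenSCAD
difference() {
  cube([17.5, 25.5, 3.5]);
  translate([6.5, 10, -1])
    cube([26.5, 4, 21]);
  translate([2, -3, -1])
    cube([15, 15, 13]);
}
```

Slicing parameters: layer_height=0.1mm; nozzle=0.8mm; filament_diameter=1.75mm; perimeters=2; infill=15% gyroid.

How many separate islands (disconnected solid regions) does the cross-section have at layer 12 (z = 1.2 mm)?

2

At z = 1.2 mm: the 17.5×25.5 cube contributes its full rectangle; the cube at (6.5, 10) is present — its section is the full 26.5×4 rectangle; the 15×15 cube at (2, -3) contributes its full rectangle; After the difference (first − rest): starting from the 17.5×25.5 cube, the 26.5×4 cube at (6.5, 10) partially overlaps it — only the 44.00 mm² overlap (of its 106.00 mm²) is removed, clipping the outline; the 15×15 cube at (2, -3) partially overlaps it — only the 159.00 mm² overlap (of its 225.00 mm²) is removed, clipping the outline — 2 connected regions. Overall, the cross-section has 2 separate islands. Island count = 2.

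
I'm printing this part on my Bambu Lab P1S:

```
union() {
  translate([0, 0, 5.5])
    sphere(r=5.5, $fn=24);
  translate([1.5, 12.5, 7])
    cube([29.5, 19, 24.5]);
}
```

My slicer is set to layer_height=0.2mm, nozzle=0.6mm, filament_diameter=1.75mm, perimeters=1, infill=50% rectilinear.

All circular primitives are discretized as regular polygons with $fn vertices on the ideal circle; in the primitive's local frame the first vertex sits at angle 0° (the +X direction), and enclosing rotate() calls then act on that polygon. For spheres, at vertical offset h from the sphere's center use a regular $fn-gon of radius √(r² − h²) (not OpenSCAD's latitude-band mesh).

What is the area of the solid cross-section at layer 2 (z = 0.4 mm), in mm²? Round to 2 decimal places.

13.17 mm²

At z = 0.4 mm: the sphere: section is a regular 24-gon, circumradius = √(r²−h²) = √(5.5²−5.1²) = 2.059 (area = (24/2)·2.059²·sin(360°/24) = 13.17 mm²); the cube at (1.5, 12.5) is not intersected at this z (z outside [7, 31.5]); Combining (union): only the r=5.5 sphere is present, so the union is just that shape — area = 13.17 mm². Overall, the cross-section is a single solid region. Net area = 13.17 mm².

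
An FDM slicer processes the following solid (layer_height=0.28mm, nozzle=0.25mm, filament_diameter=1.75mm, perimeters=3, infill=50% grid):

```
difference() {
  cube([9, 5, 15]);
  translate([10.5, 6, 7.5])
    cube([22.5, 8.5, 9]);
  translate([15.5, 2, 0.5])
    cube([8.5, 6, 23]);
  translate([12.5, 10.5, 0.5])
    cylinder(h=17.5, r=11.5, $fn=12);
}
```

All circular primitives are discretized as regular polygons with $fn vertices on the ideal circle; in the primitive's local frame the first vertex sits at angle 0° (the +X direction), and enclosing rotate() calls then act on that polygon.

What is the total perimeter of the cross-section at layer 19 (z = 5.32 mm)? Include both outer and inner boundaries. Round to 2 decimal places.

24.54 mm

At z = 5.32 mm: the cube is present — its section is the full 9×5 rectangle (perimeter 28.00 mm); the cube at (10.5, 6) is absent (z outside [7.5, 16.5]); the cube at (15.5, 2) is present — its section is the full 8.5×6 rectangle (perimeter 29.00 mm); the r=11.5 cylinder at (12.5, 10.5) contributes a regular 12-gon of circumradius 11.5 (perimeter = 2·12·11.500·sin(180°/12) = 71.43 mm); Subtracting the remaining from the first: starting from the 9×5 cube, the 8.5×6 cube at (15.5, 2) misses the remaining region (no effect); the r=11.5 cylinder at (12.5, 10.5) partially overlaps it — only the 20.62 mm² overlap (of its 396.75 mm²) is removed, clipping the outline — boundary = 24.54 mm. Overall, the cross-section is a single solid region. Total boundary length (outer) = 24.54 mm.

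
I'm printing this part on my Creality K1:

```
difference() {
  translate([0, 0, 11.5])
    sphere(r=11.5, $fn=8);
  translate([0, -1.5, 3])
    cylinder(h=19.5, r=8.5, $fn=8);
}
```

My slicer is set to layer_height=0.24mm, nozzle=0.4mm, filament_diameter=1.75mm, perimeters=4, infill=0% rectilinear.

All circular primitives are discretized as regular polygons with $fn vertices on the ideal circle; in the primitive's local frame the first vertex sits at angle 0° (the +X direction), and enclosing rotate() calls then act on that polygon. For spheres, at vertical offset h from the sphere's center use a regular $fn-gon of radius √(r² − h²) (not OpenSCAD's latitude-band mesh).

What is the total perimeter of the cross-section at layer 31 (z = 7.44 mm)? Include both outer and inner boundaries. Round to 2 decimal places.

At z = 7.44 mm: the sphere: section is a regular 8-gon, circumradius = √(r²−h²) = √(11.5²−4.06²) = 10.759 (perimeter = 2·8·10.759·sin(180°/8) = 65.88 mm); the r=8.5 cylinder at (0, -1.5) contributes a regular 8-gon of circumradius 8.5 (perimeter = 2·8·8.500·sin(180°/8) = 52.04 mm); After the difference (first − rest): starting from the r=11.5 sphere, the r=8.5 cylinder at (0, -1.5) lies wholly inside it (removes its full 204.35 mm² and its 52.04 mm outline becomes a hole wall) — boundary (outer + 1 inner loop) = 117.92 mm. Overall, the cross-section is one region with 1 hole. Total boundary length (outer + inner) = 117.92 mm.

117.92 mm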